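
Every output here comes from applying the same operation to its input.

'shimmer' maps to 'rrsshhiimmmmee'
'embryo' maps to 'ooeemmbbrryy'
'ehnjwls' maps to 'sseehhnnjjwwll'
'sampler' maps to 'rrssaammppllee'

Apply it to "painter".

The rule is to double every character, then move the last 2 characters to the front (rotate right by 2).
For "painter" the result is "rrppaaiinnttee".

rrppaaiinnttee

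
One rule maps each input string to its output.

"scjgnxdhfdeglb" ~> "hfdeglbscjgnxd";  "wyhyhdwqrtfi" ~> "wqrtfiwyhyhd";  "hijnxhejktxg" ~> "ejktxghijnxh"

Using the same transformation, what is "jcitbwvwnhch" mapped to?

vwnhchjcitbw

Rule — swap the front and back halves of the string.
Applying that to "jcitbwvwnhch" gives "vwnhchjcitbw".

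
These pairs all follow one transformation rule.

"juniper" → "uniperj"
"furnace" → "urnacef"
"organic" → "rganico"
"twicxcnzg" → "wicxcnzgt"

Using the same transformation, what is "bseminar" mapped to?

seminarb

What's happening: move the first character to the end.
For "bseminar" the result is "seminarb".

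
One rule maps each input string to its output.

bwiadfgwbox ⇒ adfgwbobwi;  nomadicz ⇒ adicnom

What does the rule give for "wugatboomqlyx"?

atboomqlywug

Each output is the input with this applied: delete the last character, then move the first 3 characters to the end (rotate left by 3).
For "wugatboomqlyx" the result is "atboomqlywug".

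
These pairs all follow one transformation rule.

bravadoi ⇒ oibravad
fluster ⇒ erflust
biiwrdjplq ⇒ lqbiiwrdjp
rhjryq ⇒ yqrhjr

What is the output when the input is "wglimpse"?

The rule is to move the last 2 characters to the front (rotate right by 2).
On "wglimpse" that produces "sewglimp".

sewglimp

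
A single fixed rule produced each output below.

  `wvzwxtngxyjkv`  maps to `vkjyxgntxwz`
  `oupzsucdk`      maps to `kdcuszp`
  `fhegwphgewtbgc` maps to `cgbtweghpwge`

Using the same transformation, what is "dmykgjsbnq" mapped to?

qnbsjgky

In each case the input is transformed by: reverse the string, then delete the last 2 characters.
Doing the same to "dmykgjsbnq": "qnbsjgky".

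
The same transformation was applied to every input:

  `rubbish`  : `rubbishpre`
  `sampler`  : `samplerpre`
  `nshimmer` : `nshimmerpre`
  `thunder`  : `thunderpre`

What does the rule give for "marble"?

marblepre

Each output is the input with this applied: append "pre".
Applying that to "marble" gives "marblepre".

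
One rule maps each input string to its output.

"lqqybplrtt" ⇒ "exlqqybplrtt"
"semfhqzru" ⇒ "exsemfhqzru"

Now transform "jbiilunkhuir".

What's happening: prepend "ex".
Applying that to "jbiilunkhuir" gives "exjbiilunkhuir".

exjbiilunkhuir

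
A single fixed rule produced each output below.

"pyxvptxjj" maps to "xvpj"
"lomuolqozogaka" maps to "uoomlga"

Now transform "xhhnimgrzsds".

xsnihd

Rule — sort the characters into reverse alphabetical order, then keep every other character starting from the second (positions 2nd, 4th, 6th, ...).
For "xhhnimgrzsds", step one produces "zxssrnmihhgd"; step two turns that into "xsnihd".
(Check on "pyxvptxjj": → "yxxvtppjj" → "xvpj" ✓)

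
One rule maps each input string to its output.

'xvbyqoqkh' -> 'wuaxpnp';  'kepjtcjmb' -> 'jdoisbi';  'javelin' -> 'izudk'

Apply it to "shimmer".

rghll

The rule is to delete the last 2 characters, then shift every letter 1 place backward in the alphabet (wrapping around).
Starting from "shimmer": after the first operation, "shimm"; after the second, "rghll".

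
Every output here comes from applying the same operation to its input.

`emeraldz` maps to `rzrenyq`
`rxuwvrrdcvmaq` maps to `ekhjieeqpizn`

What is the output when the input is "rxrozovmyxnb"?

ekebmbizlka

In each case the input is transformed by: delete the last character, then shift every letter 13 places forward in the alphabet (wrapping around) — i.e. ROT13.
"rxrozovmyxnb" → "rxrozovmyxn" → "ekebmbizlka".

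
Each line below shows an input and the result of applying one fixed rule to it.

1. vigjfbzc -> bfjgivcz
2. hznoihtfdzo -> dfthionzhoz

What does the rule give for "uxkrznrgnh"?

The pattern: move the last 2 characters to the front (rotate right by 2), then reverse the string.
Working it through for "uxkrznrgnh": intermediate "nhuxkrznrg", final "grnzrkxuhn".

grnzrkxuhn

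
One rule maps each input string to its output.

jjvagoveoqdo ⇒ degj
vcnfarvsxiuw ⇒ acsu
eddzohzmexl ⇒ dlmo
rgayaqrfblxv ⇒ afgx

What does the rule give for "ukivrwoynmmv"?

The rule is to keep one character in every 3, starting at position 2 (positions 2nd, 5th, 8th, ...), then sort the characters into alphabetical order.
"ukivrwoynmmv" → "krym" → "kmry".
(Check on "rgayaqrfblxv": → "gafx" → "afgx" ✓)

kmry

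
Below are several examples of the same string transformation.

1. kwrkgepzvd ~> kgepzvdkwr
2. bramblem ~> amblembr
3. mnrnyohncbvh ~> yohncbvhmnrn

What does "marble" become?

arblem

The transformation: move the last 2 characters to the front (rotate right by 2), then swap the front and back halves of the string.
For "marble" the result is "arblem".
(Check on "kwrkgepzvd": → "vdkwrkgepz" → "kgepzvdkwr" ✓)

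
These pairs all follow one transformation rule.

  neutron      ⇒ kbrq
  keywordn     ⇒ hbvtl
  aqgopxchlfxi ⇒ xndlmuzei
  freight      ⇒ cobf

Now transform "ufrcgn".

Rule — shift every letter 3 places backward in the alphabet (wrapping around), then delete the last 3 characters.
On "ufrcgn": the first step gives "rcozdk", and the second then gives "rco".
(Check on "neutron": → "kbrqolk" → "kbrq" ✓)

rco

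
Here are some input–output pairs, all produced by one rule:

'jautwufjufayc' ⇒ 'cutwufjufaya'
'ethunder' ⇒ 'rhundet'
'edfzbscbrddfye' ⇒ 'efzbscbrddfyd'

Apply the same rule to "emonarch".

The transformation: delete the first character, then swap the first and last characters.
For "emonarch", step one produces "monarch"; step two turns that into "honarcm".
(Check on "jautwufjufayc": → "autwufjufayc" → "cutwufjufaya" ✓)

honarcm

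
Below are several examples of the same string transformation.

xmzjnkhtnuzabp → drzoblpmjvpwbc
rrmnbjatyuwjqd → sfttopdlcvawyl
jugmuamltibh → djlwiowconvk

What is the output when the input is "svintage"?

In each case the input is transformed by: move the last 2 characters to the front (rotate right by 2), then shift every letter 2 places forward in the alphabet (wrapping around).
For "svintage", step one produces "gesvinta"; step two turns that into "iguxkpvc".

iguxkpvc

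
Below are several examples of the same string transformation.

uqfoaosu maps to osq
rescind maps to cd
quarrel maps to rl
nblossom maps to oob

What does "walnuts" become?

ns

The rule is to move the first 2 characters to the end (rotate left by 2), then keep one character in every 3, starting at position 2 (positions 2nd, 5th, 8th, ...).
Working it through for "walnuts": intermediate "lnutswa", final "ns".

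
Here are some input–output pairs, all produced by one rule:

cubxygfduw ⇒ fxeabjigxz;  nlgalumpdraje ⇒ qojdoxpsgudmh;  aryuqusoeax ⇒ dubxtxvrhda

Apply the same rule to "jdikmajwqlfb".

Each output is the input with this applied: shift every letter 3 places forward in the alphabet (wrapping around).
Doing the same to "jdikmajwqlfb": "mglnpdmztoie".

mglnpdmztoie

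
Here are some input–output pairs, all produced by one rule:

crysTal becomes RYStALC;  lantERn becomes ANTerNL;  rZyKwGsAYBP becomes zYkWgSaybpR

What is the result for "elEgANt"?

LeGanTE

Each output is the input with this applied: move the first character to the end, then flip the case of every letter.
Applying both steps to "elEgANt": "lEgANte", then "LeGanTE".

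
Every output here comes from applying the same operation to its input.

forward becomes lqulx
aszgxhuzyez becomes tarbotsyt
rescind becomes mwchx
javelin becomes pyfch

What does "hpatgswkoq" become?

The pattern: delete the first 2 characters, then shift every letter 6 places backward in the alphabet (wrapping around).
Doing the same to "hpatgswkoq": "unamqeik".
(Check on "javelin": → "velin" → "pyfch" ✓)

unamqeik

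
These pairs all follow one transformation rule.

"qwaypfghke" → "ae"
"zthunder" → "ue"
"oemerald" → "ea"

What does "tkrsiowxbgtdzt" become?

io

The rule is to delete the first 2 characters, then keep only the vowels.
Working it through for "tkrsiowxbgtdzt": intermediate "rsiowxbgtdzt", final "io".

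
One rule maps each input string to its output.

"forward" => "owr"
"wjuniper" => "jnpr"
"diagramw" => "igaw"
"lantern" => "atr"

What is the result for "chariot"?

hro

The rule is to keep every other character starting from the second (positions 2nd, 4th, 6th, ...).
"chariot" → "hro".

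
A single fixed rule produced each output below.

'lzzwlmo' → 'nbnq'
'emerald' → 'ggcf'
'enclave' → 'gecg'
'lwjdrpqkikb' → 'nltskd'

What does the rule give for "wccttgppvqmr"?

yevrxo

Looking at the pairs, the operation is to keep every other character starting from the first (positions 1st, 3rd, 5th, ...), then shift every letter 2 places forward in the alphabet (wrapping around).
"wccttgppvqmr" → "wctpvm" → "yevrxo".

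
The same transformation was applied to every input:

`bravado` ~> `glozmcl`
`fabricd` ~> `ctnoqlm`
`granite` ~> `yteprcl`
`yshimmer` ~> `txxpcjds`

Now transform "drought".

Looking at the pairs, the operation is to move the first 3 characters to the end (rotate left by 3), then shift every letter 11 places forward in the alphabet (wrapping around).
On "drought": the first step gives "ughtdro", and the second then gives "frseocz".

frseocz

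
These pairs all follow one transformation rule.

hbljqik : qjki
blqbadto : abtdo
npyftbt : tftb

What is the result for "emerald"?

The rule is to delete the first 3 characters, then swap each adjacent pair of characters (1↔2, 3↔4, ...).
For "emerald" the result is "ardl".

ardl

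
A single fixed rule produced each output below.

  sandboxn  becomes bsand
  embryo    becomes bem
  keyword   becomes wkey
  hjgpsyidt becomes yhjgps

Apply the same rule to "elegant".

Rule — delete the last 3 characters, then move the last character to the front.
On "elegant" that produces "gele".
(Check on "sandboxn": → "sandb" → "bsand" ✓)

gele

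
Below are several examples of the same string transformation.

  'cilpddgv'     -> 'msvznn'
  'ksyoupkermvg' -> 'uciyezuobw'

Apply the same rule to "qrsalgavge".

abckvqkf

In each case the input is transformed by: delete the last 2 characters, then shift every letter 10 places forward in the alphabet (wrapping around).
Doing the same to "qrsalgavge": "abckvqkf".
(Check on "ksyoupkermvg": → "ksyoupkerm" → "uciyezuobw" ✓)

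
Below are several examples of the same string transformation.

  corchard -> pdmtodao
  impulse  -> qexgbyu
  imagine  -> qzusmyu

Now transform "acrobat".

Each output is the input with this applied: reverse the string, then shift every letter 12 places forward in the alphabet (wrapping around).
For "acrobat", step one produces "taborca"; step two turns that into "fmnadom".

fmnadom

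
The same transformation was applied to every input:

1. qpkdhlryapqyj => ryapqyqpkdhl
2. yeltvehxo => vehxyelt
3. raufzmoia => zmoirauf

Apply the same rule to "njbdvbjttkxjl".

jttkxjnjbdvb

Rule — delete the last character, then swap the front and back halves of the string.
For "njbdvbjttkxjl", step one produces "njbdvbjttkxj"; step two turns that into "jttkxjnjbdvb".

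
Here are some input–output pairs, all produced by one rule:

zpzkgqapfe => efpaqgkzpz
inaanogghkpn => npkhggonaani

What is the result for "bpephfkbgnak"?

Looking at the pairs, the operation is to reverse the string.
"bpephfkbgnak" → "kangbkfhpepb".

kangbkfhpepb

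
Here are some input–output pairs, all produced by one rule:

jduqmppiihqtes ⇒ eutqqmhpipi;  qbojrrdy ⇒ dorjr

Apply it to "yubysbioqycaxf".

Looking at the pairs, the operation is to take characters alternately from the front and the back (1st, last, 2nd, 2nd-last, ...), then delete the first 3 characters.
"yubysbioqycaxf" → "yfuxbaycsybqio" → "xbaycsybqio".

xbaycsybqio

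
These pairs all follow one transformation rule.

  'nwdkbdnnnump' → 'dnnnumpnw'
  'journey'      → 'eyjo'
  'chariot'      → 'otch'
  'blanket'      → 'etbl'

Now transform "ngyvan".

nng

Rule — move the first 2 characters to the end (rotate left by 2), then delete the first 3 characters.
Applying both steps to "ngyvan": "yvanng", then "nng".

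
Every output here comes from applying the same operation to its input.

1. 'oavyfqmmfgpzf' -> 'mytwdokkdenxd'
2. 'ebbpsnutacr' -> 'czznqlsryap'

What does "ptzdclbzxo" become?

nrxbajzxvm

Each output is the input with this applied: shift every letter 2 places backward in the alphabet (wrapping around).
"ptzdclbzxo" → "nrxbajzxvm".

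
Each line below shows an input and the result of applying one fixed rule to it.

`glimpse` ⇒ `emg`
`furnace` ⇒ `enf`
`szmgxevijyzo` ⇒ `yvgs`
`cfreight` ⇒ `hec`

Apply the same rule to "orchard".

dho

The pattern: keep one character in every 3, starting at position 1 (positions 1st, 4th, 7th, ...), then reverse the string.
On "orchard": the first step gives "ohd", and the second then gives "dho".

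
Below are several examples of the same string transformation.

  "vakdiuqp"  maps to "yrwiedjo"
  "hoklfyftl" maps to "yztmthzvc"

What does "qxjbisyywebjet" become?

Looking at the pairs, the operation is to move the first 2 characters to the end (rotate left by 2), then shift every letter 12 places backward in the alphabet (wrapping around).
Starting from "qxjbisyywebjet": after the first operation, "jbisyywebjetqx"; after the second, "xpwgmmkspxshel".
(Check on "hoklfyftl": → "klfyftlho" → "yztmthzvc" ✓)

xpwgmmkspxshel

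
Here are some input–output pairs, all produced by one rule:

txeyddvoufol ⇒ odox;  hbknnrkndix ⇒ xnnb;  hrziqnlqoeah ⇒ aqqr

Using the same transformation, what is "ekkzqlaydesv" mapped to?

sqyk

Each output is the input with this applied: keep one character in every 3, starting at position 2 (positions 2nd, 5th, 8th, ...), then swap the first and last characters.
Working it through for "ekkzqlaydesv": intermediate "kqys", final "sqyk".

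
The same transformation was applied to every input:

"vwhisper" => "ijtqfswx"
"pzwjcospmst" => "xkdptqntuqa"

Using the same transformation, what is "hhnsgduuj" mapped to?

othevvkii

In each case the input is transformed by: move the first 2 characters to the end (rotate left by 2), then shift every letter 1 place forward in the alphabet (wrapping around).
Applying that to "hhnsgduuj" gives "othevvkii".
(Check on "vwhisper": → "hispervw" → "ijtqfswx" ✓)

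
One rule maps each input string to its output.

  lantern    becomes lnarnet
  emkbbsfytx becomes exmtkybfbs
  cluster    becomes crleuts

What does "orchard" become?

Rule — take characters alternately from the front and the back (1st, last, 2nd, 2nd-last, ...).
So "orchard" becomes "odrrcah".

odrrcah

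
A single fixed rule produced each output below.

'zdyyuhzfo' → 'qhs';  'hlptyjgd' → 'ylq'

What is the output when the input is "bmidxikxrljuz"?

zkkw

The rule is to shift every letter 13 places forward in the alphabet (wrapping around) — i.e. ROT13, then keep one character in every 3, starting at position 2 (positions 2nd, 5th, 8th, ...).
Working it through for "bmidxikxrljuz": intermediate "ozvqkvxkeywhm", final "zkkw".
(Check on "hlptyjgd": → "uycglwtq" → "ylq" ✓)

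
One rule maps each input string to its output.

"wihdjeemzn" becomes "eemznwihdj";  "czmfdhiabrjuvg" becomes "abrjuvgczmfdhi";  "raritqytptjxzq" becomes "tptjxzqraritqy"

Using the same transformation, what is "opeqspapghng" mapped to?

apghngopeqsp

Looking at the pairs, the operation is to swap the front and back halves of the string.
On "opeqspapghng" that produces "apghngopeqsp".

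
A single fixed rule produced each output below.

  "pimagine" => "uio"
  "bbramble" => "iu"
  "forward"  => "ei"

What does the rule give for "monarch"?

Looking at the pairs, the operation is to shift every letter 8 places forward in the alphabet (wrapping around), then keep only the vowels.
For "monarch" the result is "ui".
(Check on "forward": → "nwzeizl" → "ei" ✓)

ui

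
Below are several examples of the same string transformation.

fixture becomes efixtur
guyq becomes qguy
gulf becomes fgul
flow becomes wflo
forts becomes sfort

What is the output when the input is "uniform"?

Looking at the pairs, the operation is to move the last character to the front.
So "uniform" becomes "munifor".

munifor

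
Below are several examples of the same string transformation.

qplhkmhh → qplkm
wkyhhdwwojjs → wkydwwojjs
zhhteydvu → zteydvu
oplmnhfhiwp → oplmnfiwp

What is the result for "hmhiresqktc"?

Rule — remove every "h".
Doing the same to "hmhiresqktc": "miresqktc".

miresqktc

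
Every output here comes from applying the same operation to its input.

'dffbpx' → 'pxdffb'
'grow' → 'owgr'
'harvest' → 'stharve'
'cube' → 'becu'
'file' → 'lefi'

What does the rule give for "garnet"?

etgarn

The transformation: move the last 2 characters to the front (rotate right by 2).
For "garnet" the result is "etgarn".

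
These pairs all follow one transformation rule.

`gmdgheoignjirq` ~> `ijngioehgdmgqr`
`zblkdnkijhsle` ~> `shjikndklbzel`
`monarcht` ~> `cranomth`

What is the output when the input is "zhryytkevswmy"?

What's happening: move the last 2 characters to the front (rotate right by 2), then reverse the string.
For "zhryytkevswmy", step one produces "myzhryytkevsw"; step two turns that into "wsvektyyrhzym".

wsvektyyrhzym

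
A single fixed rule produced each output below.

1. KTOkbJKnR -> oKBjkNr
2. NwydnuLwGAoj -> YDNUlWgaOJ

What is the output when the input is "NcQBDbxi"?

qbdBXI

Each output is the input with this applied: delete the first 2 characters, then flip the case of every letter.
Starting from "NcQBDbxi": after the first operation, "QBDbxi"; after the second, "qbdBXI".
(Check on "KTOkbJKnR": → "OkbJKnR" → "oKBjkNr" ✓)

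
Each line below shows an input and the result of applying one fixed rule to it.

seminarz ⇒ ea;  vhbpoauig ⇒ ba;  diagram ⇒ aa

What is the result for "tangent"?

The rule is to sort the characters into reverse alphabetical order, then keep only the last 2 characters.
Doing the same to "tangent": "ea".

ea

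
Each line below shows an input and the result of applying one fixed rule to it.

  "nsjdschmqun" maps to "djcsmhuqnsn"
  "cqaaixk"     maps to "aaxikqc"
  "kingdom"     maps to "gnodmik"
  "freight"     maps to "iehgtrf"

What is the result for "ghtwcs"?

What's happening: swap each adjacent pair of characters (1↔2, 3↔4, ...), then move the first 2 characters to the end (rotate left by 2).
On "ghtwcs": the first step gives "hgwtsc", and the second then gives "wtschg".

wtschg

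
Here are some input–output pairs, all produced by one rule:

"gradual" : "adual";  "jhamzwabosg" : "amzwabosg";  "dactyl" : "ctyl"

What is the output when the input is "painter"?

Rule — delete the first 2 characters.
So "painter" becomes "inter".

inter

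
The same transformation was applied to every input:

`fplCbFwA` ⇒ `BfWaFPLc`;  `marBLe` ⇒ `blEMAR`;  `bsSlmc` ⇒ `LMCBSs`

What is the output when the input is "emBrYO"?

RyoEMb

The transformation: flip the case of every letter, then swap the front and back halves of the string.
Starting from "emBrYO": after the first operation, "EMbRyo"; after the second, "RyoEMb".
(Check on "fplCbFwA": → "FPLcBfWa" → "BfWaFPLc" ✓)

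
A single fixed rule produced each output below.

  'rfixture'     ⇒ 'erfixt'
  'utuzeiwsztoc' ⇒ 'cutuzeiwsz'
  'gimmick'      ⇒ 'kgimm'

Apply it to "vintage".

Looking at the pairs, the operation is to move the last character to the front, then delete the last 2 characters.
For "vintage" the result is "evint".

evint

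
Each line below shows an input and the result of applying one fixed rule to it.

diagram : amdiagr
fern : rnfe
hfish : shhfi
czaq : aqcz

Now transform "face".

cefa

In each case the input is transformed by: move the last 2 characters to the front (rotate right by 2).
For "face" the result is "cefa".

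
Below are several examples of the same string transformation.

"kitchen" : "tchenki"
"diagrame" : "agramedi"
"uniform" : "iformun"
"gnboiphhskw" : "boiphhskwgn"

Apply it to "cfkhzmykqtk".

khzmykqtkcf

Each output is the input with this applied: move the first 2 characters to the end (rotate left by 2).
For "cfkhzmykqtk" the result is "khzmykqtkcf".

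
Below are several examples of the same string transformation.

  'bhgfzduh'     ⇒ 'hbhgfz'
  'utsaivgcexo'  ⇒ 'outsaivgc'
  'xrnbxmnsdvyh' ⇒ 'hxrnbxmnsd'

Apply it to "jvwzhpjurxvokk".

Looking at the pairs, the operation is to move the last 3 characters to the front (rotate right by 3), then delete the first 2 characters.
For "jvwzhpjurxvokk", step one produces "okkjvwzhpjurxv"; step two turns that into "kjvwzhpjurxv".
(Check on "utsaivgcexo": → "exoutsaivgc" → "outsaivgc" ✓)

kjvwzhpjurxv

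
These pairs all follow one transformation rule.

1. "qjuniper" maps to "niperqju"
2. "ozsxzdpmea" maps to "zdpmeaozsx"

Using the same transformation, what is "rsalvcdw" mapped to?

Looking at the pairs, the operation is to swap the front and back halves of the string, then move the last character to the front.
For "rsalvcdw", step one produces "vcdwrsal"; step two turns that into "lvcdwrsa".
(Check on "qjuniper": → "iperqjun" → "niperqju" ✓)

lvcdwrsa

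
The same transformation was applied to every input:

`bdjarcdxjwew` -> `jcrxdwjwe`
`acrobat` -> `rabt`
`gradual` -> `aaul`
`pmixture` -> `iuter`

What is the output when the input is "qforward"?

oawdr

Each output is the input with this applied: swap each adjacent pair of characters (1↔2, 3↔4, ...), then delete the first 3 characters.
"qforward" → "fqroawdr" → "oawdr".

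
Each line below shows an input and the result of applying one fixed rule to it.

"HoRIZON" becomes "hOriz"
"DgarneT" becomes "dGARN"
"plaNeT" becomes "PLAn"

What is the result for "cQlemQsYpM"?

CqLEMqSy

Rule — delete the last 2 characters, then flip the case of every letter.
Starting from "cQlemQsYpM": after the first operation, "cQlemQsY"; after the second, "CqLEMqSy".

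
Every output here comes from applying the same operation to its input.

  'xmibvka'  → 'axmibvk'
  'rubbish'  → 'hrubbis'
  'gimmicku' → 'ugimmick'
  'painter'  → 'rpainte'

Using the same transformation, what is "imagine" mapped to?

Rule — move the last character to the front.
Doing the same to "imagine": "eimagin".

eimagin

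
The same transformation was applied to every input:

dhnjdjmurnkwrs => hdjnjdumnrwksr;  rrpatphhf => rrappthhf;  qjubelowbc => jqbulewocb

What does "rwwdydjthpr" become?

The transformation: swap each adjacent pair of characters (1↔2, 3↔4, ...).
On "rwwdydjthpr" that produces "wrdwdytjphr".

wrdwdytjphr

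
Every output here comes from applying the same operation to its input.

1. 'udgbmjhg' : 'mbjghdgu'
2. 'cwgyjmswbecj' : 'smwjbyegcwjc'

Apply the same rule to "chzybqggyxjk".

gqgbyyxzjhkc

Looking at the pairs, the operation is to take characters alternately from the front and the back (1st, last, 2nd, 2nd-last, ...), then reverse the string.
Applying both steps to "chzybqggyxjk": "ckhjzxyybgqg", then "gqgbyyxzjhkc".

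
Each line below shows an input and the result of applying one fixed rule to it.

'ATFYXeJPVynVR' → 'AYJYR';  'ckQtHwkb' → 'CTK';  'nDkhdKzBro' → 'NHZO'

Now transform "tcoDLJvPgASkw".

In each case the input is transformed by: keep one character in every 3, starting at position 1 (positions 1st, 4th, 7th, ...), then convert every letter to uppercase.
On "tcoDLJvPgASkw": the first step gives "tDvAw", and the second then gives "TDVAW".

TDVAW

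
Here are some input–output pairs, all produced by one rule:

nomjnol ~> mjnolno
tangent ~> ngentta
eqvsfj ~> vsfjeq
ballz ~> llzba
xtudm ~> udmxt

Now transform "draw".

awdr

The pattern: move the first 2 characters to the end (rotate left by 2).
Applying that to "draw" gives "awdr".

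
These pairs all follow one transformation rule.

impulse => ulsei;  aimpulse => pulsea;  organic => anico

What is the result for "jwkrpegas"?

rpegasj

The rule is to move the first 3 characters to the end (rotate left by 3), then delete the last 2 characters.
For "jwkrpegas", step one produces "rpegasjwk"; step two turns that into "rpegasj".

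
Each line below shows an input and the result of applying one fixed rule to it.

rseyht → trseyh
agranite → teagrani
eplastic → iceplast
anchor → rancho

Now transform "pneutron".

onpneutr

Each output is the input with this applied: move the first 2 characters to the end (rotate left by 2), then swap the front and back halves of the string.
Applying that to "pneutron" gives "onpneutr".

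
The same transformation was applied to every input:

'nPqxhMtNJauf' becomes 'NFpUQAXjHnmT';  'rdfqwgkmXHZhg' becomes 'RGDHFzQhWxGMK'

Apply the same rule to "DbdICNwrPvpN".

dnBPDVipcRnW

The transformation: flip the case of every letter, then take characters alternately from the front and the back (1st, last, 2nd, 2nd-last, ...).
Applying that to "DbdICNwrPvpN" gives "dnBPDVipcRnW".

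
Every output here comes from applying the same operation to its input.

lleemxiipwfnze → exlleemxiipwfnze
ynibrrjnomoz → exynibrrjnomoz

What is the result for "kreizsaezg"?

exkreizsaezg

In each case the input is transformed by: prepend "ex".
Doing the same to "kreizsaezg": "exkreizsaezg".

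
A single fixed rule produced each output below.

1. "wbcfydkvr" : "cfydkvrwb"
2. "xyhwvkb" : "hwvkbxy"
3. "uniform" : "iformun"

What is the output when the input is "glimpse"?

impsegl

What's happening: move the first 2 characters to the end (rotate left by 2).
Applying that to "glimpse" gives "impsegl".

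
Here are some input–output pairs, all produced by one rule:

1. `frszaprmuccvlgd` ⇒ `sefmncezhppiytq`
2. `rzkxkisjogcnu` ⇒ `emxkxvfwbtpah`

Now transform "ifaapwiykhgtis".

vsnncjvlxutgvf

The rule is to shift every letter 13 places forward in the alphabet (wrapping around) — i.e. ROT13.
Applying that to "ifaapwiykhgtis" gives "vsnncjvlxutgvf".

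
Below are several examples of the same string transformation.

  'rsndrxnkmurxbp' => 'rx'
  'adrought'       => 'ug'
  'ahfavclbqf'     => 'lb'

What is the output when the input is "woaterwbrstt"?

The transformation: move the last 2 characters to the front (rotate right by 2), then keep only the last 2 characters.
Starting from "woaterwbrstt": after the first operation, "ttwoaterwbrs"; after the second, "rs".
(Check on "ahfavclbqf": → "qfahfavclb" → "lb" ✓)

rs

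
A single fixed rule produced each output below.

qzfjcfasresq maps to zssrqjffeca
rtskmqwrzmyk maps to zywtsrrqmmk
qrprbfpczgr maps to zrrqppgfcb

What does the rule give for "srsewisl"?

wsssrie

Rule — delete the last character, then sort the characters into reverse alphabetical order.
Starting from "srsewisl": after the first operation, "srsewis"; after the second, "wsssrie".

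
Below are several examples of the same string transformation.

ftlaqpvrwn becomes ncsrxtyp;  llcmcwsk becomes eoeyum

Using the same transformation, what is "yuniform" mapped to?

pkhqto

What's happening: shift every letter 2 places forward in the alphabet (wrapping around), then delete the first 2 characters.
Applying both steps to "yuniform": "awpkhqto", then "pkhqto".
(Check on "ftlaqpvrwn": → "hvncsrxtyp" → "ncsrxtyp" ✓)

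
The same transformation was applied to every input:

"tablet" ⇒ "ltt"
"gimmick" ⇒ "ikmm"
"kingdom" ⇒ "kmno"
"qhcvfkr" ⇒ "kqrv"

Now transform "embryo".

Looking at the pairs, the operation is to sort the characters into alphabetical order, then delete the first 3 characters.
On "embryo": the first step gives "bemory", and the second then gives "ory".

ory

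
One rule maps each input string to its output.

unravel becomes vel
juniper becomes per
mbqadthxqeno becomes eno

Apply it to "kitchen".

hen

The transformation: keep only the last 3 characters.
Applying that to "kitchen" gives "hen".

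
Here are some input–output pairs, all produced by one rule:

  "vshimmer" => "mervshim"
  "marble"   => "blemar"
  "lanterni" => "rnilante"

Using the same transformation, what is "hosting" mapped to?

inghost

Looking at the pairs, the operation is to move the last 3 characters to the front (rotate right by 3).
Applying that to "hosting" gives "inghost".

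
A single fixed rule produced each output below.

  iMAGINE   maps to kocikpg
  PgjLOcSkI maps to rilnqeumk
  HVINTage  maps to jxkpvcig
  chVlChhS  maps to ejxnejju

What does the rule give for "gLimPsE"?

inkorug

Each output is the input with this applied: shift every letter 2 places forward in the alphabet (wrapping around), then convert every letter to lowercase.
Working it through for "gLimPsE": intermediate "iNkoRuG", final "inkorug".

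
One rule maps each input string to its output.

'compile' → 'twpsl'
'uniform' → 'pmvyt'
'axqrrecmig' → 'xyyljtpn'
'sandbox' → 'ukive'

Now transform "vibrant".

Rule — shift every letter 7 places forward in the alphabet (wrapping around), then delete the first 2 characters.
On "vibrant": the first step gives "cpiyhua", and the second then gives "iyhua".

iyhua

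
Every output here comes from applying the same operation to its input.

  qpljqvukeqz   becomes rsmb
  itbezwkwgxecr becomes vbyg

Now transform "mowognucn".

qie

What's happening: shift every letter 2 places forward in the alphabet (wrapping around), then keep one character in every 3, starting at position 2 (positions 2nd, 5th, 8th, ...).
On "mowognucn": the first step gives "oqyqipwep", and the second then gives "qie".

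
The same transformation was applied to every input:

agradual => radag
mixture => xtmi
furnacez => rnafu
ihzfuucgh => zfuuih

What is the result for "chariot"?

In each case the input is transformed by: delete the last 3 characters, then move the first 2 characters to the end (rotate left by 2).
So "chariot" becomes "arch".

arch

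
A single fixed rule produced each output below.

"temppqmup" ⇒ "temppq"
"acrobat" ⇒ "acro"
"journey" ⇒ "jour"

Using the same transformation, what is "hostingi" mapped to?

Each output is the input with this applied: delete the last 3 characters.
On "hostingi" that produces "hosti".

hosti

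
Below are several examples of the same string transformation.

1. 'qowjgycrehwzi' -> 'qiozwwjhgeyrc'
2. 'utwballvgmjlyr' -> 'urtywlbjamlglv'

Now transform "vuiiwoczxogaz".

vzuaigiowxozc

In each case the input is transformed by: take characters alternately from the front and the back (1st, last, 2nd, 2nd-last, ...).
On "vuiiwoczxogaz" that produces "vzuaigiowxozc".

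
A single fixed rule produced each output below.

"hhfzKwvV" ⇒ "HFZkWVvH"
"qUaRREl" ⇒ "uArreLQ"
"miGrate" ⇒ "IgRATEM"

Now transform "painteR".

AINTErP

Rule — move the first character to the end, then flip the case of every letter.
Working it through for "painteR": intermediate "ainteRp", final "AINTErP".
(Check on "miGrate": → "iGratem" → "IgRATEM" ✓)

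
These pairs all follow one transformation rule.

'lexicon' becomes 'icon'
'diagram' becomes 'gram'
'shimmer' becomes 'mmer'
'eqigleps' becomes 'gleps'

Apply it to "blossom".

Each output is the input with this applied: delete the first 3 characters.
So "blossom" becomes "ssom".

ssom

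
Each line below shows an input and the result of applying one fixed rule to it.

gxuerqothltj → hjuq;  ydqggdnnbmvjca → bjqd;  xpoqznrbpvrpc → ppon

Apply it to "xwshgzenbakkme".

Rule — keep one character in every 3, starting at position 3 (positions 3rd, 6th, 9th, ...), then move the last 2 characters to the front (rotate right by 2).
Starting from "xwshgzenbakkme": after the first operation, "szbk"; after the second, "bksz".

bksz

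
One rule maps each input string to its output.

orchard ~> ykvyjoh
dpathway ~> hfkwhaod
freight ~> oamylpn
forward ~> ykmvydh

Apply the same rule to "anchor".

vyhujo

Rule — move the last 2 characters to the front (rotate right by 2), then shift every letter 7 places forward in the alphabet (wrapping around).
Working it through for "anchor": intermediate "oranch", final "vyhujo".
(Check on "freight": → "htfreig" → "oamylpn" ✓)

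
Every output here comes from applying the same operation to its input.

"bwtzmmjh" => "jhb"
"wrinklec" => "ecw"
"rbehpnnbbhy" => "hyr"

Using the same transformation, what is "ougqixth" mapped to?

tho

The transformation: move the first character to the end, then keep only the last 3 characters.
Working it through for "ougqixth": intermediate "ugqixtho", final "tho".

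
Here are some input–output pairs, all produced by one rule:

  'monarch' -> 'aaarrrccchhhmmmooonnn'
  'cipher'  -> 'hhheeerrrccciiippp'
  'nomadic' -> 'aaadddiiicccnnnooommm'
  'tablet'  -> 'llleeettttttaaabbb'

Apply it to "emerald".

rrraaallldddeeemmmeee

What's happening: move the first 3 characters to the end (rotate left by 3), then repeat every character 3 times.
For "emerald", step one produces "raldeme"; step two turns that into "rrraaallldddeeemmmeee".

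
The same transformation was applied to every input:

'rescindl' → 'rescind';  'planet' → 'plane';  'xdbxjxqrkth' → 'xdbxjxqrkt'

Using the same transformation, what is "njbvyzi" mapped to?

njbvyz

Looking at the pairs, the operation is to delete the last character.
Applying that to "njbvyzi" gives "njbvyz".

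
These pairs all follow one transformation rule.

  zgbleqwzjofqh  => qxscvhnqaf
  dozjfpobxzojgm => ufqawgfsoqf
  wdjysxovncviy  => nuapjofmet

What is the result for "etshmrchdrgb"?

Looking at the pairs, the operation is to delete the last 3 characters, then shift every letter 9 places backward in the alphabet (wrapping around).
Applying both steps to "etshmrchdrgb": "etshmrchd", then "vkjydityu".

vkjydityu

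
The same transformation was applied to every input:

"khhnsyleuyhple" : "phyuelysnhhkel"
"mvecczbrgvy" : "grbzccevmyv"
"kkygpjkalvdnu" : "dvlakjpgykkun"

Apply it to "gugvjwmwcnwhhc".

hwncwmwjvgugch

Rule — move the last 2 characters to the front (rotate right by 2), then reverse the string.
For "gugvjwmwcnwhhc" the result is "hwncwmwjvgugch".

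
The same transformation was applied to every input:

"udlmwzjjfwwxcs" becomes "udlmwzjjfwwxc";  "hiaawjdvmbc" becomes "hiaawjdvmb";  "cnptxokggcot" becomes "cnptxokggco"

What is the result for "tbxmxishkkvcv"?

The pattern: delete the last character.
"tbxmxishkkvcv" → "tbxmxishkkvc".

tbxmxishkkvc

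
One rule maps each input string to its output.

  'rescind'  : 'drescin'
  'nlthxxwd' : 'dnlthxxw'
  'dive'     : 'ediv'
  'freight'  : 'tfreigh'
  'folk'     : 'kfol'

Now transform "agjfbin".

nagjfbi

The rule is to move the last character to the front.
Applying that to "agjfbin" gives "nagjfbi".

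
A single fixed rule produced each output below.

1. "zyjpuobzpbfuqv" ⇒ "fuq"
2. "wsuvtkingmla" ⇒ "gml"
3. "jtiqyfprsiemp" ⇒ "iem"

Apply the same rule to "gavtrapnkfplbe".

plb

The rule is to move the last character to the front, then keep only the last 3 characters.
On "gavtrapnkfplbe": the first step gives "egavtrapnkfplb", and the second then gives "plb".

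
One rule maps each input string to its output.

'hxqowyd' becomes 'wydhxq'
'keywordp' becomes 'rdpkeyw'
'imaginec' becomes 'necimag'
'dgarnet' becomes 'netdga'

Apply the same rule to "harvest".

Looking at the pairs, the operation is to move the last 3 characters to the front (rotate right by 3), then delete the last character.
Starting from "harvest": after the first operation, "estharv"; after the second, "esthar".

esthar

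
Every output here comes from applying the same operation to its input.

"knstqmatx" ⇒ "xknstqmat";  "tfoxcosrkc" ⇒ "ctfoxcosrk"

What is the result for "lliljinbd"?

dlliljinb

Looking at the pairs, the operation is to move the last character to the front.
For "lliljinbd" the result is "dlliljinb".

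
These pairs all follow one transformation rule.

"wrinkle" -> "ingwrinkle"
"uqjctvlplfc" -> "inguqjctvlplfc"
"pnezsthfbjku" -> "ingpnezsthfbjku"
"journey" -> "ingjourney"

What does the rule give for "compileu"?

The pattern: prepend "ing".
"compileu" → "ingcompileu".

ingcompileu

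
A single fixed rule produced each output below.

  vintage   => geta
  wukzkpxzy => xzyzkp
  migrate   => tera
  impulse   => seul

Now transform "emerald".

Each output is the input with this applied: delete the first 3 characters, then swap the front and back halves of the string.
For "emerald", step one produces "rald"; step two turns that into "ldra".

ldra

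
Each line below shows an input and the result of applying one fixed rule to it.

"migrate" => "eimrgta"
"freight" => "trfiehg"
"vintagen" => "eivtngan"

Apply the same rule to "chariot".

thcraoi

The pattern: swap each adjacent pair of characters (1↔2, 3↔4, ...), then move the last character to the front.
Applying both steps to "chariot": "hcraoit", then "thcraoi".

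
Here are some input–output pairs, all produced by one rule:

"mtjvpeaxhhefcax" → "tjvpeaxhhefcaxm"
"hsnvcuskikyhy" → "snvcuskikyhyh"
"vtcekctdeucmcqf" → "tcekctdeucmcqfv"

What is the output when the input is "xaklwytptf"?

In each case the input is transformed by: move the first character to the end.
For "xaklwytptf" the result is "aklwytptfx".

aklwytptfx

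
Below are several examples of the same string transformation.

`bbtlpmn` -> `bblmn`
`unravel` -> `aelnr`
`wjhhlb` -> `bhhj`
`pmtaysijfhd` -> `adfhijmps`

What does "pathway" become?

The pattern: sort the characters into alphabetical order, then delete the last 2 characters.
"pathway" → "aahptwy" → "aahpt".

aahpt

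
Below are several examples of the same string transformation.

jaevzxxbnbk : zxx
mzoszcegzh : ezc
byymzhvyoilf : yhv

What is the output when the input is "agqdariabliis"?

The transformation: take characters alternately from the front and the back (1st, last, 2nd, 2nd-last, ...), then keep only the last 3 characters.
Working it through for "agqdariabliis": intermediate "asgiqidlabrai", final "rai".
(Check on "mzoszcegzh": → "mhzzogsezc" → "ezc" ✓)

rai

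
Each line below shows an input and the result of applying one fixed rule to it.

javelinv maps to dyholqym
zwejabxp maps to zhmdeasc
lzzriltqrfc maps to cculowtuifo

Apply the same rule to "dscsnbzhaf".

The rule is to shift every letter 3 places forward in the alphabet (wrapping around), then move the first character to the end.
For "dscsnbzhaf", step one produces "gvfvqeckdi"; step two turns that into "vfvqeckdig".

vfvqeckdig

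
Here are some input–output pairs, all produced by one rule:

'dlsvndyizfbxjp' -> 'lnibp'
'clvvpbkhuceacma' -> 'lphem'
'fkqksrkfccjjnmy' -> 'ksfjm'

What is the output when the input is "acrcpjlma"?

What's happening: keep one character in every 3, starting at position 2 (positions 2nd, 5th, 8th, ...).
"acrcpjlma" → "cpm".

cpm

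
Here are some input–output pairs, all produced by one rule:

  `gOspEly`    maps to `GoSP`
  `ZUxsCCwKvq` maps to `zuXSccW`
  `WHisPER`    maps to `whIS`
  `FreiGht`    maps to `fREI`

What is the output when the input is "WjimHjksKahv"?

wJIMhJKSk

Each output is the input with this applied: delete the last 3 characters, then flip the case of every letter.
Applying both steps to "WjimHjksKahv": "WjimHjksK", then "wJIMhJKSk".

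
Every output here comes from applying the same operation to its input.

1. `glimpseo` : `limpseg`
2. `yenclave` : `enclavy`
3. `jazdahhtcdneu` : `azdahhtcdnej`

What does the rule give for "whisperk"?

Looking at the pairs, the operation is to swap the first and last characters, then delete the first character.
Starting from "whisperk": after the first operation, "khisperw"; after the second, "hisperw".

hisperw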